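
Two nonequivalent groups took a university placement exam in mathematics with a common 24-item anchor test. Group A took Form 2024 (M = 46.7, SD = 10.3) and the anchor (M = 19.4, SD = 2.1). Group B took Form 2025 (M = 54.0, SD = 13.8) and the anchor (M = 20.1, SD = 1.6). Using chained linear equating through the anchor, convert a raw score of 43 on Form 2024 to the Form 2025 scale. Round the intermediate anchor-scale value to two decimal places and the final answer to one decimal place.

41.5

Form 2024 → anchor (Group A): v = (2.1/10.3)(43 − 46.7) + 19.4 = 18.65
anchor → Form 2025 (Group B): y = (13.8/1.6)(18.65 − 20.1) + 54.0 = 41.5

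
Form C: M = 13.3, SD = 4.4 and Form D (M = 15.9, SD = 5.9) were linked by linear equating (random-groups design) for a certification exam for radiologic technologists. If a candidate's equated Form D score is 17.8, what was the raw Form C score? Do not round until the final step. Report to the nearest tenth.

Invert y = (SD_Y/SD_X)(x − M_X) + M_Y:
x = (SD_X/SD_Y)(y − M_Y) + M_X = (4.4/5.9)(17.8 − 15.9) + 13.3
x = 0.745763 × 1.900 + 13.3 = 14.7

14.7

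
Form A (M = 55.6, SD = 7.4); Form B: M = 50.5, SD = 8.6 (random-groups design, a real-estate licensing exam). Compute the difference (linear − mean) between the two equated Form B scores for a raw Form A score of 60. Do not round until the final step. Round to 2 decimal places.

0.71

Mean-equated: 60 + (50.5 − 55.6) = 54.90
Linear-equated: (8.6/7.4)(60 − 55.6) + 50.5 = 55.614
Difference = 55.614 − 54.90 = 0.71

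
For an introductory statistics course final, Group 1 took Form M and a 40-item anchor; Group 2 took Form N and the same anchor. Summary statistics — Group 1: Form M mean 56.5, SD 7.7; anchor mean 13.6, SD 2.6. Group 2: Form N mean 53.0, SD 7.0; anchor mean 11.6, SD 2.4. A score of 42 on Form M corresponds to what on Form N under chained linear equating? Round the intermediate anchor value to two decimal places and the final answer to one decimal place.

Form M → anchor (Group 1): v = (2.6/7.7)(42 − 56.5) + 13.6 = 8.70
anchor → Form N (Group 2): y = (7.0/2.4)(8.70 − 11.6) + 53.0 = 44.5

44.5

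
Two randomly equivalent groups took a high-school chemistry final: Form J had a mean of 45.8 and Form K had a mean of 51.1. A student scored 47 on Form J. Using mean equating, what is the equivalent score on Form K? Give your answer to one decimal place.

52.3

Mean equating: y = x + (M_Y − M_X) = 47 + (51.1 − 45.8) = 52.3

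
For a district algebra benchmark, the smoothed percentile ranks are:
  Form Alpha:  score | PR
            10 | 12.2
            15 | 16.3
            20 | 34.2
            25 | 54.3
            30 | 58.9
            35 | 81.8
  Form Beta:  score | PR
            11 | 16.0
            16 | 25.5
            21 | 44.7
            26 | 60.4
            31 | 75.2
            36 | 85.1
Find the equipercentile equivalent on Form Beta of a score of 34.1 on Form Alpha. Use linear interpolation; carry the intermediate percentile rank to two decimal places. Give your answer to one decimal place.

32.3

PR of 34.1 on Form Alpha: 58.9 + (34.1 − 30)/(35 − 30) × (81.8 − 58.9) = 77.68
On Form Beta, PR 77.68 falls between score 31 (PR 75.2) and 36 (PR 85.1).
Interpolate: 31 + (77.68 − 75.2)/(85.1 − 75.2) × (36 − 31) = 32.3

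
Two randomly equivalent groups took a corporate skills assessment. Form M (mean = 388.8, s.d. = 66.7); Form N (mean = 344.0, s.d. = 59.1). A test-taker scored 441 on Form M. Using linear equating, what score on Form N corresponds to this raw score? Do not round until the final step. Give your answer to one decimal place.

Linear equating: y = (SD_Y/SD_X)(x − M_X) + M_Y
y = (59.1/66.7)(441 − 388.8) + 344.0
y = 0.886057 × 52.2 + 344.0 = 46.2522 + 344.0 = 390.3

390.3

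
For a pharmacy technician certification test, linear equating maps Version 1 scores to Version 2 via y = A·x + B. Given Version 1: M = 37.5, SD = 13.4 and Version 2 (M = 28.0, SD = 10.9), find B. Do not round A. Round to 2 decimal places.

A = SD_Y / SD_X = 10.9 / 13.4 = 0.813433
B = M_Y − A·M_X = 28.0 − 0.813433 × 37.5 = -2.50

-2.50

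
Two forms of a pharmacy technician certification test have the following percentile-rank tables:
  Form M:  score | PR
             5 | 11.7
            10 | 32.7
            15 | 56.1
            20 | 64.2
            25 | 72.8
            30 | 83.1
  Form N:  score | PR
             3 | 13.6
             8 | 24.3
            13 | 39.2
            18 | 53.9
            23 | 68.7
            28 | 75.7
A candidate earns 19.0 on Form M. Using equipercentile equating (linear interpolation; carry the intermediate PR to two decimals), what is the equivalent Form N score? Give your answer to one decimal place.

20.9

PR of 19.0 on Form M: 56.1 + (19.0 − 15)/(20 − 15) × (64.2 − 56.1) = 62.58
On Form N, PR 62.58 falls between score 18 (PR 53.9) and 23 (PR 68.7).
Interpolate: 18 + (62.58 − 53.9)/(68.7 − 53.9) × (23 − 18) = 20.9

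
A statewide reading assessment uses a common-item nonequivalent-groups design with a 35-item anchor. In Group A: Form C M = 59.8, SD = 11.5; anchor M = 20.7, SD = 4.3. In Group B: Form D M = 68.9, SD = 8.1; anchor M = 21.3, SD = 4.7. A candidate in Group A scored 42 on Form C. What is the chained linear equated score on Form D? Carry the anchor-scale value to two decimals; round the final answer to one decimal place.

Form C → anchor (Group A): v = (4.3/11.5)(42 − 59.8) + 20.7 = 14.04
anchor → Form D (Group B): y = (8.1/4.7)(14.04 − 21.3) + 68.9 = 56.4

56.4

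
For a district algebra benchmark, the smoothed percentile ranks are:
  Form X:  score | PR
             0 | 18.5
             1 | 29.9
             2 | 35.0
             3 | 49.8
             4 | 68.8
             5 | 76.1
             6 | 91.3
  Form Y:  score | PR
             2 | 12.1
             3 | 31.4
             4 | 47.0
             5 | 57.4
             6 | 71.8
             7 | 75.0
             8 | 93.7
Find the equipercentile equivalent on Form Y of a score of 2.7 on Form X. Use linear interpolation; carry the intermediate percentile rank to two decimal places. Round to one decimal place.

3.9

PR of 2.7 on Form X: 35.0 + (2.7 − 2)/(3 − 2) × (49.8 − 35.0) = 45.36
On Form Y, PR 45.36 falls between score 3 (PR 31.4) and 4 (PR 47.0).
Interpolate: 3 + (45.36 − 31.4)/(47.0 − 31.4) × (4 − 3) = 3.9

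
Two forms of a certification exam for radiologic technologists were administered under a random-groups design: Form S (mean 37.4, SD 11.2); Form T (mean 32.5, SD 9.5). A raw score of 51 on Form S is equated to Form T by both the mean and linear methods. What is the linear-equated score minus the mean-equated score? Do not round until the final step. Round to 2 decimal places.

-2.06

Mean-equated: 51 + (32.5 − 37.4) = 46.10
Linear-equated: (9.5/11.2)(51 − 37.4) + 32.5 = 44.036
Difference = 44.036 − 46.10 = -2.06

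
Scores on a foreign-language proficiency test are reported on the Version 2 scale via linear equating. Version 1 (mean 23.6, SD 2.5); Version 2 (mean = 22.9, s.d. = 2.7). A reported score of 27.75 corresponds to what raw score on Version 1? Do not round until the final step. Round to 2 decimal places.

Invert y = (SD_Y/SD_X)(x − M_X) + M_Y:
x = (SD_X/SD_Y)(y − M_Y) + M_X = (2.5/2.7)(27.75 − 22.9) + 23.6
x = 0.925926 × 4.850 + 23.6 = 28.09

28.09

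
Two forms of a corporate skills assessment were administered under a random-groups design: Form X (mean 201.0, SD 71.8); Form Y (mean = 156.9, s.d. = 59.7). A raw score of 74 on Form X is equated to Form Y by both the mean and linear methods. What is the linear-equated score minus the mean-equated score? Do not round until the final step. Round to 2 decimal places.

Mean-equated: 74 + (156.9 − 201.0) = 29.90
Linear-equated: (59.7/71.8)(74 − 201.0) + 156.9 = 51.303
Difference = 51.303 − 29.90 = 21.40

21.40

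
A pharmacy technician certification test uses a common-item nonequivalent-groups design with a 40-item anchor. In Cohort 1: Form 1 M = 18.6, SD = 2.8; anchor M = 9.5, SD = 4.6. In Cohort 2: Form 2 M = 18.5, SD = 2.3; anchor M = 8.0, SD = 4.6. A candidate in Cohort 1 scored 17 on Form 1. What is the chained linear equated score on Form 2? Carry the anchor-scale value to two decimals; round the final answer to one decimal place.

17.9

Form 1 → anchor (Cohort 1): v = (4.6/2.8)(17 − 18.6) + 9.5 = 6.87
anchor → Form 2 (Cohort 2): y = (2.3/4.6)(6.87 − 8.0) + 18.5 = 17.9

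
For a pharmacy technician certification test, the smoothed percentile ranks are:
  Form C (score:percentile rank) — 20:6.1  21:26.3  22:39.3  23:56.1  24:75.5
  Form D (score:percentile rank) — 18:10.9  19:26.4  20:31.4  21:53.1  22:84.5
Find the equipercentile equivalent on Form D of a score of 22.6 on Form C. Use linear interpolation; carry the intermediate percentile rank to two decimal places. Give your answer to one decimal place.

20.8

PR of 22.6 on Form C: 39.3 + (22.6 − 22)/(23 − 22) × (56.1 − 39.3) = 49.38
On Form D, PR 49.38 falls between score 20 (PR 31.4) and 21 (PR 53.1).
Interpolate: 20 + (49.38 − 31.4)/(53.1 − 31.4) × (21 − 20) = 20.8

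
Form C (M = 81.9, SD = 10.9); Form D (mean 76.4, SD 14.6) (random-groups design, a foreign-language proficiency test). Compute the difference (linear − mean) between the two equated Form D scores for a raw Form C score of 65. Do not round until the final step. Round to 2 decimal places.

Mean-equated: 65 + (76.4 − 81.9) = 59.50
Linear-equated: (14.6/10.9)(65 − 81.9) + 76.4 = 53.763
Difference = 53.763 − 59.50 = -5.74

-5.74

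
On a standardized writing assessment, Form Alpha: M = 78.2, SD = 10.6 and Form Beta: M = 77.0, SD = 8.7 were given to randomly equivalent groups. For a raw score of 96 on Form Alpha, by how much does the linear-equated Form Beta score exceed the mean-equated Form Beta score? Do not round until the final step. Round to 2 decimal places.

Mean-equated: 96 + (77.0 − 78.2) = 94.80
Linear-equated: (8.7/10.6)(96 − 78.2) + 77.0 = 91.609
Difference = 91.609 − 94.80 = -3.19

-3.19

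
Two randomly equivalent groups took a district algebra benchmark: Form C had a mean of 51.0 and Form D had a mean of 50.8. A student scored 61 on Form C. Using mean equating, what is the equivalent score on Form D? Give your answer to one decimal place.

Mean equating: y = x + (M_Y − M_X) = 61 + (50.8 − 51.0) = 60.8

60.8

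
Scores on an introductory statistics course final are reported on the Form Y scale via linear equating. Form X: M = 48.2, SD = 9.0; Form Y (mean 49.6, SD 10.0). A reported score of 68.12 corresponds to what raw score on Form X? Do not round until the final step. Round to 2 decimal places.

Invert y = (SD_Y/SD_X)(x − M_X) + M_Y:
x = (SD_X/SD_Y)(y − M_Y) + M_X = (9.0/10.0)(68.12 − 49.6) + 48.2
x = 0.900000 × 18.520 + 48.2 = 64.87

64.87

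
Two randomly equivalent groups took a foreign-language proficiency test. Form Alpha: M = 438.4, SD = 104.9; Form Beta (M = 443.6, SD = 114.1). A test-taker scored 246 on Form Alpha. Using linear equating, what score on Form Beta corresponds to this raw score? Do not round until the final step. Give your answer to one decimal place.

Linear equating: y = (SD_Y/SD_X)(x − M_X) + M_Y
y = (114.1/104.9)(246 − 438.4) + 443.6
y = 1.087703 × -192.4 + 443.6 = -209.2740 + 443.6 = 234.3

234.3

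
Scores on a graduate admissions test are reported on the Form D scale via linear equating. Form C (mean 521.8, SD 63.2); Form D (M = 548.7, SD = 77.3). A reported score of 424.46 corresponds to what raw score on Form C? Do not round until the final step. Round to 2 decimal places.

Invert y = (SD_Y/SD_X)(x − M_X) + M_Y:
x = (SD_X/SD_Y)(y − M_Y) + M_X = (63.2/77.3)(424.46 − 548.7) + 521.8
x = 0.817594 × -124.240 + 521.8 = 420.22

420.22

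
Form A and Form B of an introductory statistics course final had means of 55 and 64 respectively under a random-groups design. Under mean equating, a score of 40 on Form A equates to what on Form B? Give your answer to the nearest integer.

Mean equating: y = x + (M_Y − M_X) = 40 + (64 − 55) = 49

49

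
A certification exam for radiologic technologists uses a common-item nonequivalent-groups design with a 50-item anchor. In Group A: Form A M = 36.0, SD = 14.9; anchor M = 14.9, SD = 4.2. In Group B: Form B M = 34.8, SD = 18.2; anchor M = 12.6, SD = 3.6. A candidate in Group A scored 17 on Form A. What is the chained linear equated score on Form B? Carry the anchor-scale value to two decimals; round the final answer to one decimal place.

19.3

Form A → anchor (Group A): v = (4.2/14.9)(17 − 36.0) + 14.9 = 9.54
anchor → Form B (Group B): y = (18.2/3.6)(9.54 − 12.6) + 34.8 = 19.3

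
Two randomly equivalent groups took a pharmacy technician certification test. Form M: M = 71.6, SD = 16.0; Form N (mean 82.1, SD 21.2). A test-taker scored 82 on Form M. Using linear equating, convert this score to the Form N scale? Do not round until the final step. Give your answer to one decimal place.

Linear equating: y = (SD_Y/SD_X)(x − M_X) + M_Y
y = (21.2/16.0)(82 − 71.6) + 82.1
y = 1.325000 × 10.4 + 82.1 = 13.7800 + 82.1 = 95.9

95.9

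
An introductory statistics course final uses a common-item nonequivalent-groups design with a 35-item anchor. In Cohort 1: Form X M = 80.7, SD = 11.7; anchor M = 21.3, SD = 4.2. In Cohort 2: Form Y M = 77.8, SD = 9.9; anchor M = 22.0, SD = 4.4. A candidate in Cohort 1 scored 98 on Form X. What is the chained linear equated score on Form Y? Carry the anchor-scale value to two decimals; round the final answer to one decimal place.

Form X → anchor (Cohort 1): v = (4.2/11.7)(98 − 80.7) + 21.3 = 27.51
anchor → Form Y (Cohort 2): y = (9.9/4.4)(27.51 − 22.0) + 77.8 = 90.2

90.2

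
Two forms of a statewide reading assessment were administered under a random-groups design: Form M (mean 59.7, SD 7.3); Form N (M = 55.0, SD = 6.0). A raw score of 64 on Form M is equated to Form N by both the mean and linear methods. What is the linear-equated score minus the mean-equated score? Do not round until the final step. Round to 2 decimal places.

-0.77

Mean-equated: 64 + (55.0 − 59.7) = 59.30
Linear-equated: (6.0/7.3)(64 − 59.7) + 55.0 = 58.534
Difference = 58.534 − 59.30 = -0.77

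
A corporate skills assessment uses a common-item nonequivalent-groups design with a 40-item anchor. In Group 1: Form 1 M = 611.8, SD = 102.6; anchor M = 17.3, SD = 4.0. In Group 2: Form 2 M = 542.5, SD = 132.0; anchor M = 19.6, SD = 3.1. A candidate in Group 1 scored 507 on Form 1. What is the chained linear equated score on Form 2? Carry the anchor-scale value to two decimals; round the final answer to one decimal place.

Form 1 → anchor (Group 1): v = (4.0/102.6)(507 − 611.8) + 17.3 = 13.21
anchor → Form 2 (Group 2): y = (132.0/3.1)(13.21 − 19.6) + 542.5 = 270.4

270.4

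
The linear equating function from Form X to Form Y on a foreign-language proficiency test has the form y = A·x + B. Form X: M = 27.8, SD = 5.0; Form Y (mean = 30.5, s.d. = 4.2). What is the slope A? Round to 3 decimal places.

A = SD_Y / SD_X = 4.2 / 5.0 = 0.840

0.840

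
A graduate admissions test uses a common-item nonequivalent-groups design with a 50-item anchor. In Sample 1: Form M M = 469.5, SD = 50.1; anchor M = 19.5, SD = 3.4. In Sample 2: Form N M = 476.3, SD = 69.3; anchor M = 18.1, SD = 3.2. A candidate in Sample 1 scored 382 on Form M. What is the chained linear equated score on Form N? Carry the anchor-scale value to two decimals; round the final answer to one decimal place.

Form M → anchor (Sample 1): v = (3.4/50.1)(382 − 469.5) + 19.5 = 13.56
anchor → Form N (Sample 2): y = (69.3/3.2)(13.56 − 18.1) + 476.3 = 378.0

378.0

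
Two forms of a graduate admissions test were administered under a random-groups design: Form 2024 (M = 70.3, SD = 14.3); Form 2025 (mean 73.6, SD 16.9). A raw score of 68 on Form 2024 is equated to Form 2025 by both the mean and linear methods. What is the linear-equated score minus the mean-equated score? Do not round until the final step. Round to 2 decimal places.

-0.42

Mean-equated: 68 + (73.6 − 70.3) = 71.30
Linear-equated: (16.9/14.3)(68 − 70.3) + 73.6 = 70.882
Difference = 70.882 − 71.30 = -0.42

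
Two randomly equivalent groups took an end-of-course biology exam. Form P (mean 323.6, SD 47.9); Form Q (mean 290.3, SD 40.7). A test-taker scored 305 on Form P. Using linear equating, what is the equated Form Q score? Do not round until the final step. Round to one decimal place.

Linear equating: y = (SD_Y/SD_X)(x − M_X) + M_Y
y = (40.7/47.9)(305 − 323.6) + 290.3
y = 0.849687 × -18.6 + 290.3 = -15.8042 + 290.3 = 274.5

274.5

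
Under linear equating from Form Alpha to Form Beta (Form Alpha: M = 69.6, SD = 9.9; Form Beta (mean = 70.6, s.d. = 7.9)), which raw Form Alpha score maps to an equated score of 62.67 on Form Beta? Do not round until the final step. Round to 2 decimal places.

Invert y = (SD_Y/SD_X)(x − M_X) + M_Y:
x = (SD_X/SD_Y)(y − M_Y) + M_X = (9.9/7.9)(62.67 − 70.6) + 69.6
x = 1.253165 × -7.930 + 69.6 = 59.66

59.66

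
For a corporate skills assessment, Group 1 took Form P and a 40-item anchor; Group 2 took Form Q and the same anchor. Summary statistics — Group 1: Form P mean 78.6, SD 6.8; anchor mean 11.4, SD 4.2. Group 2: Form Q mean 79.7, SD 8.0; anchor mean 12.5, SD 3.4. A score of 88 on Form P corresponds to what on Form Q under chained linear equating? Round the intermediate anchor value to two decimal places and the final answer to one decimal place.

90.8

Form P → anchor (Group 1): v = (4.2/6.8)(88 − 78.6) + 11.4 = 17.21
anchor → Form Q (Group 2): y = (8.0/3.4)(17.21 − 12.5) + 79.7 = 90.8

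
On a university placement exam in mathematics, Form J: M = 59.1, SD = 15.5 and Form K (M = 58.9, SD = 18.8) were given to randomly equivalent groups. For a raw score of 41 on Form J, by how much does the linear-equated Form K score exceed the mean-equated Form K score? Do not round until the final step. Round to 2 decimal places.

-3.85

Mean-equated: 41 + (58.9 − 59.1) = 40.80
Linear-equated: (18.8/15.5)(41 − 59.1) + 58.9 = 36.946
Difference = 36.946 − 40.80 = -3.85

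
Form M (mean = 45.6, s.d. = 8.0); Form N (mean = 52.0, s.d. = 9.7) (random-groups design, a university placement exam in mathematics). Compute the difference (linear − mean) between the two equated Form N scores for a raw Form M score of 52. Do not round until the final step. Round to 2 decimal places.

Mean-equated: 52 + (52.0 − 45.6) = 58.40
Linear-equated: (9.7/8.0)(52 − 45.6) + 52.0 = 59.760
Difference = 59.760 − 58.40 = 1.36

1.36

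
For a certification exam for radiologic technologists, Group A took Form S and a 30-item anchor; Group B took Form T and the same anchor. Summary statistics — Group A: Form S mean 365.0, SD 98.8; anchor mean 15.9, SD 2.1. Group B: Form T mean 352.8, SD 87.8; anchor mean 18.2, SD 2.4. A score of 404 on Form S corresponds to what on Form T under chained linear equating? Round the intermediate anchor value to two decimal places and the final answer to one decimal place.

299.0

Form S → anchor (Group A): v = (2.1/98.8)(404 − 365.0) + 15.9 = 16.73
anchor → Form T (Group B): y = (87.8/2.4)(16.73 − 18.2) + 352.8 = 299.0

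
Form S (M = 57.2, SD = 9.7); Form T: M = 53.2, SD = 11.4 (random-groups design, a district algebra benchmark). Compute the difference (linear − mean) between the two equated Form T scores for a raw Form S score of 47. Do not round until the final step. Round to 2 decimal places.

Mean-equated: 47 + (53.2 − 57.2) = 43.00
Linear-equated: (11.4/9.7)(47 − 57.2) + 53.2 = 41.212
Difference = 41.212 − 43.00 = -1.79

-1.79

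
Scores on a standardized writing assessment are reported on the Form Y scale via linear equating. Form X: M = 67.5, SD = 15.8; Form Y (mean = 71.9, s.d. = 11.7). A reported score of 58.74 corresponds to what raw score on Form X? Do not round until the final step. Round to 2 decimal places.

49.73

Invert y = (SD_Y/SD_X)(x − M_X) + M_Y:
x = (SD_X/SD_Y)(y − M_Y) + M_X = (15.8/11.7)(58.74 − 71.9) + 67.5
x = 1.350427 × -13.160 + 67.5 = 49.73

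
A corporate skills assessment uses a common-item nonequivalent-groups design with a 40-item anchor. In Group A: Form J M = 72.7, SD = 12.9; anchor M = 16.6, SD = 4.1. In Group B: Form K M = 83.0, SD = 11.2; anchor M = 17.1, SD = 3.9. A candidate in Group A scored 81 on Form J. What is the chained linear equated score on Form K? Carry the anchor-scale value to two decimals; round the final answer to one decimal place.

89.1

Form J → anchor (Group A): v = (4.1/12.9)(81 − 72.7) + 16.6 = 19.24
anchor → Form K (Group B): y = (11.2/3.9)(19.24 − 17.1) + 83.0 = 89.1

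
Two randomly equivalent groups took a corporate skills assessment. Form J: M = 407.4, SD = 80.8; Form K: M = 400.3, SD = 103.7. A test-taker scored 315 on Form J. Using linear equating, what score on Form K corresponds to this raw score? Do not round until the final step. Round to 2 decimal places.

281.71

Linear equating: y = (SD_Y/SD_X)(x − M_X) + M_Y
y = (103.7/80.8)(315 − 407.4) + 400.3
y = 1.283416 × -92.4 + 400.3 = -118.5876 + 400.3 = 281.71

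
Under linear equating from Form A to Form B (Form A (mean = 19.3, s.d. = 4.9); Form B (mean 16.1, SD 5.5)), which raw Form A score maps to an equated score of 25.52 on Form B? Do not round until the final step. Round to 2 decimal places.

Invert y = (SD_Y/SD_X)(x − M_X) + M_Y:
x = (SD_X/SD_Y)(y − M_Y) + M_X = (4.9/5.5)(25.52 − 16.1) + 19.3
x = 0.890909 × 9.420 + 19.3 = 27.69

27.69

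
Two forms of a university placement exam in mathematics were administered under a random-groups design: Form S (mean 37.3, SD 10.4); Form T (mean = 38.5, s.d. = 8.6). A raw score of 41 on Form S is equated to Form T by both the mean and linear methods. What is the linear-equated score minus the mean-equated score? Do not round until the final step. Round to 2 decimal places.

-0.64

Mean-equated: 41 + (38.5 − 37.3) = 42.20
Linear-equated: (8.6/10.4)(41 − 37.3) + 38.5 = 41.560
Difference = 41.560 − 42.20 = -0.64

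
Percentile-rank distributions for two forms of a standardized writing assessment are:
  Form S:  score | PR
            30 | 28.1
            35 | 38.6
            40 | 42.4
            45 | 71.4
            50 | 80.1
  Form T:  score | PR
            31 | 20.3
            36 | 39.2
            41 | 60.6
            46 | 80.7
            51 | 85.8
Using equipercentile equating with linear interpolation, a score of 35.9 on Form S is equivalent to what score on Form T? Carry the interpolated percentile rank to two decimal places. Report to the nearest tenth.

36.0

PR of 35.9 on Form S: 38.6 + (35.9 − 35)/(40 − 35) × (42.4 − 38.6) = 39.28
On Form T, PR 39.28 falls between score 36 (PR 39.2) and 41 (PR 60.6).
Interpolate: 36 + (39.28 − 39.2)/(60.6 − 39.2) × (41 − 36) = 36.0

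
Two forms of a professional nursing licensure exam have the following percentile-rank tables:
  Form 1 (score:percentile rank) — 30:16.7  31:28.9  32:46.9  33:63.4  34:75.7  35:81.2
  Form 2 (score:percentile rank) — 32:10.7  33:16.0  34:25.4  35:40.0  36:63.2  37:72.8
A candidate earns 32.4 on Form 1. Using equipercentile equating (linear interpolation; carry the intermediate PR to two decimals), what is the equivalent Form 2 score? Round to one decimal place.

PR of 32.4 on Form 1: 46.9 + (32.4 − 32)/(33 − 32) × (63.4 − 46.9) = 53.50
On Form 2, PR 53.50 falls between score 35 (PR 40.0) and 36 (PR 63.2).
Interpolate: 35 + (53.50 − 40.0)/(63.2 − 40.0) × (36 − 35) = 35.6

35.6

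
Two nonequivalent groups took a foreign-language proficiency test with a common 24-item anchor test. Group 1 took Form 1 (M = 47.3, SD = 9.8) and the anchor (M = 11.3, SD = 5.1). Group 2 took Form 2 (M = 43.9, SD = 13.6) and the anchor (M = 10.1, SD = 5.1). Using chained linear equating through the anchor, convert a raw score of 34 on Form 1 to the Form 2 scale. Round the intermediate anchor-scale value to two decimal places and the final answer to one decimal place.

28.6

Form 1 → anchor (Group 1): v = (5.1/9.8)(34 − 47.3) + 11.3 = 4.38
anchor → Form 2 (Group 2): y = (13.6/5.1)(4.38 − 10.1) + 43.9 = 28.6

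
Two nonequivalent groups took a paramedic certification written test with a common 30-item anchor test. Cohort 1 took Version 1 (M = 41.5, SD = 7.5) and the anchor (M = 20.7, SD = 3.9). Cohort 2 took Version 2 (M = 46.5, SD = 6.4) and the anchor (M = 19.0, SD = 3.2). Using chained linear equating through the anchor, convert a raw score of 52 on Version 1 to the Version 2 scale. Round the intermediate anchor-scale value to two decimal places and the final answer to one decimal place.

60.8

Version 1 → anchor (Cohort 1): v = (3.9/7.5)(52 − 41.5) + 20.7 = 26.16
anchor → Version 2 (Cohort 2): y = (6.4/3.2)(26.16 − 19.0) + 46.5 = 60.8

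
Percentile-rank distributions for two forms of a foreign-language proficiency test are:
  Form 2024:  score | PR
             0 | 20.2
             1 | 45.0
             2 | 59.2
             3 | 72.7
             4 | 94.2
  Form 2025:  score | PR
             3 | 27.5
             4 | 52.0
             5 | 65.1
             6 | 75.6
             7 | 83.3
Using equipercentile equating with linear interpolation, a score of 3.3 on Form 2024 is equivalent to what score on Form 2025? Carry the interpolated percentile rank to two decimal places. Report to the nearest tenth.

PR of 3.3 on Form 2024: 72.7 + (3.3 − 3)/(4 − 3) × (94.2 − 72.7) = 79.15
On Form 2025, PR 79.15 falls between score 6 (PR 75.6) and 7 (PR 83.3).
Interpolate: 6 + (79.15 − 75.6)/(83.3 − 75.6) × (7 − 6) = 6.5

6.5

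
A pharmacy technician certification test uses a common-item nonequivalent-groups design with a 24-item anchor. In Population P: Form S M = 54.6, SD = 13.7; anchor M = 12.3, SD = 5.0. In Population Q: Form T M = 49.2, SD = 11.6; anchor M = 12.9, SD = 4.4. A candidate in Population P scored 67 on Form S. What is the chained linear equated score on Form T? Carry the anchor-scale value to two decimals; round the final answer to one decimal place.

Form S → anchor (Population P): v = (5.0/13.7)(67 − 54.6) + 12.3 = 16.83
anchor → Form T (Population Q): y = (11.6/4.4)(16.83 − 12.9) + 49.2 = 59.6

59.6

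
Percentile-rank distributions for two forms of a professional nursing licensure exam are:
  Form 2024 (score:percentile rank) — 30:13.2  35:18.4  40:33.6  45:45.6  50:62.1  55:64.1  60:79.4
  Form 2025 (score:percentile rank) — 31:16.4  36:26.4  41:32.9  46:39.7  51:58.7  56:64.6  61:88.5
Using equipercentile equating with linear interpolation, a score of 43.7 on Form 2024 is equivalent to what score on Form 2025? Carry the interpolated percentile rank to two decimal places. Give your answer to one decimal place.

46.7

PR of 43.7 on Form 2024: 33.6 + (43.7 − 40)/(45 − 40) × (45.6 − 33.6) = 42.48
On Form 2025, PR 42.48 falls between score 46 (PR 39.7) and 51 (PR 58.7).
Interpolate: 46 + (42.48 − 39.7)/(58.7 − 39.7) × (51 − 46) = 46.7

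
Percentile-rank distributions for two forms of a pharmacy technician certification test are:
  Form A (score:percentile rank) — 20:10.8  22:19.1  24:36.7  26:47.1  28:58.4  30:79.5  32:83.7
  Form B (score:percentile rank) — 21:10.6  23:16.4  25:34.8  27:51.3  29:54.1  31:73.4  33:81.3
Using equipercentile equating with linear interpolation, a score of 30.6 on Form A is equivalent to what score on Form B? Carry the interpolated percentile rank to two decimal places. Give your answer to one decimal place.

32.9

PR of 30.6 on Form A: 79.5 + (30.6 − 30)/(32 − 30) × (83.7 − 79.5) = 80.76
On Form B, PR 80.76 falls between score 31 (PR 73.4) and 33 (PR 81.3).
Interpolate: 31 + (80.76 − 73.4)/(81.3 − 73.4) × (33 − 31) = 32.9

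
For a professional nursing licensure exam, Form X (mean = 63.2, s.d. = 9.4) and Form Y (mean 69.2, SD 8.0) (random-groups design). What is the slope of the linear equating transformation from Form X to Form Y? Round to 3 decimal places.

0.851

A = SD_Y / SD_X = 8.0 / 9.4 = 0.851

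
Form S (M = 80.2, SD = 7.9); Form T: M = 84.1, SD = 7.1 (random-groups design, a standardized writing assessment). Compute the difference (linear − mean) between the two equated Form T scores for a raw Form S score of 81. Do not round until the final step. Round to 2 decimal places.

Mean-equated: 81 + (84.1 − 80.2) = 84.90
Linear-equated: (7.1/7.9)(81 − 80.2) + 84.1 = 84.819
Difference = 84.819 − 84.90 = -0.08

-0.08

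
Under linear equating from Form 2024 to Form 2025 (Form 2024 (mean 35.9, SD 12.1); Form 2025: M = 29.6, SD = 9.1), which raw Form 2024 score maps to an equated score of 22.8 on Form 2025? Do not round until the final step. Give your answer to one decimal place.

Invert y = (SD_Y/SD_X)(x − M_X) + M_Y:
x = (SD_X/SD_Y)(y − M_Y) + M_X = (12.1/9.1)(22.8 − 29.6) + 35.9
x = 1.329670 × -6.800 + 35.9 = 26.9

26.9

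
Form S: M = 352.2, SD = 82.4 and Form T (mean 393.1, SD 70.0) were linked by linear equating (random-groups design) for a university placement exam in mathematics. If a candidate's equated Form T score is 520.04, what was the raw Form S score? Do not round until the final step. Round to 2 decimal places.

501.63

Invert y = (SD_Y/SD_X)(x − M_X) + M_Y:
x = (SD_X/SD_Y)(y − M_Y) + M_X = (82.4/70.0)(520.04 − 393.1) + 352.2
x = 1.177143 × 126.940 + 352.2 = 501.63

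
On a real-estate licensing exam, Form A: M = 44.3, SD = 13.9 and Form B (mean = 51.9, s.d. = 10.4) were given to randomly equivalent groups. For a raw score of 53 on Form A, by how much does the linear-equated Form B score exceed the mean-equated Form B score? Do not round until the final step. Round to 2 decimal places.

-2.19

Mean-equated: 53 + (51.9 − 44.3) = 60.60
Linear-equated: (10.4/13.9)(53 − 44.3) + 51.9 = 58.409
Difference = 58.409 − 60.60 = -2.19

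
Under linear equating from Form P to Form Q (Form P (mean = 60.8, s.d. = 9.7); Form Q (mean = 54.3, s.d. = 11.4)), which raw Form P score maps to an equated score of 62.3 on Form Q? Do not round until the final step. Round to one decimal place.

Invert y = (SD_Y/SD_X)(x − M_X) + M_Y:
x = (SD_X/SD_Y)(y − M_Y) + M_X = (9.7/11.4)(62.3 − 54.3) + 60.8
x = 0.850877 × 8.000 + 60.8 = 67.6

67.6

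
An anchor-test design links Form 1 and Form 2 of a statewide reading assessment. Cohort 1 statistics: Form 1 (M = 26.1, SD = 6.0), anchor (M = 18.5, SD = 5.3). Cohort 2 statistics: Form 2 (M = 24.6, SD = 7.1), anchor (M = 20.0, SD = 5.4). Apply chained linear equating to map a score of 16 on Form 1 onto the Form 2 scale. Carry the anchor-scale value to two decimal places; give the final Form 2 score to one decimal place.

10.9

Form 1 → anchor (Cohort 1): v = (5.3/6.0)(16 − 26.1) + 18.5 = 9.58
anchor → Form 2 (Cohort 2): y = (7.1/5.4)(9.58 − 20.0) + 24.6 = 10.9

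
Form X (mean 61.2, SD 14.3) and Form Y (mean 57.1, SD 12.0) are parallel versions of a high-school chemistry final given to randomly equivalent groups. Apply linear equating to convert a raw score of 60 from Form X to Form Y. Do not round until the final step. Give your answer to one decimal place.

Linear equating: y = (SD_Y/SD_X)(x − M_X) + M_Y
y = (12.0/14.3)(60 − 61.2) + 57.1
y = 0.839161 × -1.2 + 57.1 = -1.0070 + 57.1 = 56.1

56.1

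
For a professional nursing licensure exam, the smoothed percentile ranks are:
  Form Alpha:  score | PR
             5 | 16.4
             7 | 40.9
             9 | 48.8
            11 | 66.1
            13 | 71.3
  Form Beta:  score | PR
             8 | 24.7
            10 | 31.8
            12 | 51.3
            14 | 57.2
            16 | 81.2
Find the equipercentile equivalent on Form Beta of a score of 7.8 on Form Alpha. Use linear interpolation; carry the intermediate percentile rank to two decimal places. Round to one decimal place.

11.3

PR of 7.8 on Form Alpha: 40.9 + (7.8 − 7)/(9 − 7) × (48.8 − 40.9) = 44.06
On Form Beta, PR 44.06 falls between score 10 (PR 31.8) and 12 (PR 51.3).
Interpolate: 10 + (44.06 − 31.8)/(51.3 − 31.8) × (12 − 10) = 11.3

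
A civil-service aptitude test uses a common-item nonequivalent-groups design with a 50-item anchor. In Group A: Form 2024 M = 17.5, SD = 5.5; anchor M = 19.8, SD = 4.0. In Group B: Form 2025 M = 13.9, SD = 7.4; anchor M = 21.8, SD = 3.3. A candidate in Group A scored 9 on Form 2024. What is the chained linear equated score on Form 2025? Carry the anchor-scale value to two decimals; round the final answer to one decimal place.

Form 2024 → anchor (Group A): v = (4.0/5.5)(9 − 17.5) + 19.8 = 13.62
anchor → Form 2025 (Group B): y = (7.4/3.3)(13.62 − 21.8) + 13.9 = -4.4

-4.4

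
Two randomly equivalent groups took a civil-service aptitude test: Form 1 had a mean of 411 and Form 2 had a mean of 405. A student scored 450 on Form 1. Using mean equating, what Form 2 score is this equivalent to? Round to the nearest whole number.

Mean equating: y = x + (M_Y − M_X) = 450 + (405 − 411) = 444

444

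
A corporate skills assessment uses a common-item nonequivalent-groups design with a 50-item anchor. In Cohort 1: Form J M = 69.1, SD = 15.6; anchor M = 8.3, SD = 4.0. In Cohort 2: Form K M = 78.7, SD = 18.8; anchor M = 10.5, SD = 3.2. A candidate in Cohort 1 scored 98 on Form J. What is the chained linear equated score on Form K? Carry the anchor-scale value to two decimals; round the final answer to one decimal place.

Form J → anchor (Cohort 1): v = (4.0/15.6)(98 − 69.1) + 8.3 = 15.71
anchor → Form K (Cohort 2): y = (18.8/3.2)(15.71 − 10.5) + 78.7 = 109.3

109.3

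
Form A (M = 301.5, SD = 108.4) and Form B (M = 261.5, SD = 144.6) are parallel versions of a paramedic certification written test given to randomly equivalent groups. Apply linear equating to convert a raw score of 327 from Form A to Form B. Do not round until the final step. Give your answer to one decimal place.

295.5

Linear equating: y = (SD_Y/SD_X)(x − M_X) + M_Y
y = (144.6/108.4)(327 − 301.5) + 261.5
y = 1.333948 × 25.5 + 261.5 = 34.0157 + 261.5 = 295.5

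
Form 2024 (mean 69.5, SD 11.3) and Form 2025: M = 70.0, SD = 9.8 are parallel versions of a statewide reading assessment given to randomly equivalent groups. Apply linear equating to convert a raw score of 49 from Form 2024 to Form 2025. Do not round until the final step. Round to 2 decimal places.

52.22

Linear equating: y = (SD_Y/SD_X)(x − M_X) + M_Y
y = (9.8/11.3)(49 − 69.5) + 70.0
y = 0.867257 × -20.5 + 70.0 = -17.7788 + 70.0 = 52.22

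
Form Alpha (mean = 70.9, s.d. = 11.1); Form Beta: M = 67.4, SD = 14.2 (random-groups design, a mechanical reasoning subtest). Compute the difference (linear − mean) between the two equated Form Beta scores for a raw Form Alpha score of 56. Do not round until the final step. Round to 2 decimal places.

Mean-equated: 56 + (67.4 − 70.9) = 52.50
Linear-equated: (14.2/11.1)(56 − 70.9) + 67.4 = 48.339
Difference = 48.339 − 52.50 = -4.16

-4.16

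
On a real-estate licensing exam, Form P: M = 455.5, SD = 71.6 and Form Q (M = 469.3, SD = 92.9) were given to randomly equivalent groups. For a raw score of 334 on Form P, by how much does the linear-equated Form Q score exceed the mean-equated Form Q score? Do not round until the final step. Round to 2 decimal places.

Mean-equated: 334 + (469.3 − 455.5) = 347.80
Linear-equated: (92.9/71.6)(334 − 455.5) + 469.3 = 311.655
Difference = 311.655 − 347.80 = -36.14

-36.14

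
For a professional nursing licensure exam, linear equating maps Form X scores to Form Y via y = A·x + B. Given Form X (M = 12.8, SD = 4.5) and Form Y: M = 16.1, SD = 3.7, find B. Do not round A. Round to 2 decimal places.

5.58

A = SD_Y / SD_X = 3.7 / 4.5 = 0.822222
B = M_Y − A·M_X = 16.1 − 0.822222 × 12.8 = 5.58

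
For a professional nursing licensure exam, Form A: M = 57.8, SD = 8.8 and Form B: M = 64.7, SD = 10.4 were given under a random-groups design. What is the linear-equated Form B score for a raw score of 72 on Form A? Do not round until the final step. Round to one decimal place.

Linear equating: y = (SD_Y/SD_X)(x − M_X) + M_Y
y = (10.4/8.8)(72 − 57.8) + 64.7
y = 1.181818 × 14.2 + 64.7 = 16.7818 + 64.7 = 81.5

81.5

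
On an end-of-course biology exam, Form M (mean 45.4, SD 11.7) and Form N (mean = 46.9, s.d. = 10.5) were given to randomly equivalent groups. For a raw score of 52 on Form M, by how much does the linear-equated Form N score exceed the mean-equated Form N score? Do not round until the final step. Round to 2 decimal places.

Mean-equated: 52 + (46.9 − 45.4) = 53.50
Linear-equated: (10.5/11.7)(52 − 45.4) + 46.9 = 52.823
Difference = 52.823 − 53.50 = -0.68

-0.68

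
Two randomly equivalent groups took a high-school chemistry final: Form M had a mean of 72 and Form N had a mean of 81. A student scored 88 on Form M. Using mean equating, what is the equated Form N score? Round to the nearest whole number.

Mean equating: y = x + (M_Y − M_X) = 88 + (81 − 72) = 97

97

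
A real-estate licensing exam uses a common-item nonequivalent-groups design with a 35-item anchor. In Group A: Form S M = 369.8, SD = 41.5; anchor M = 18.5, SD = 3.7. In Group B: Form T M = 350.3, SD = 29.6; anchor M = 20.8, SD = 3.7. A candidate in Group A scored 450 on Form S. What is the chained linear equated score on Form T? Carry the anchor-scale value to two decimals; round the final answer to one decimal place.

389.1

Form S → anchor (Group A): v = (3.7/41.5)(450 − 369.8) + 18.5 = 25.65
anchor → Form T (Group B): y = (29.6/3.7)(25.65 − 20.8) + 350.3 = 389.1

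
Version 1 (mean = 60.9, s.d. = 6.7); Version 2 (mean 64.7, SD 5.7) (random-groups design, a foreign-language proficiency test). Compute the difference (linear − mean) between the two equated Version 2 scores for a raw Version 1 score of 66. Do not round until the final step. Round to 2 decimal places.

-0.76

Mean-equated: 66 + (64.7 − 60.9) = 69.80
Linear-equated: (5.7/6.7)(66 − 60.9) + 64.7 = 69.039
Difference = 69.039 − 69.80 = -0.76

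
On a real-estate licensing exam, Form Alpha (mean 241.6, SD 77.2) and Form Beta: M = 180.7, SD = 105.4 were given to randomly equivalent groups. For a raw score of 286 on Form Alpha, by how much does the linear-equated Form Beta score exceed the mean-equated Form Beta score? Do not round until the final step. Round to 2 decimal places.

16.22

Mean-equated: 286 + (180.7 − 241.6) = 225.10
Linear-equated: (105.4/77.2)(286 − 241.6) + 180.7 = 241.319
Difference = 241.319 − 225.10 = 16.22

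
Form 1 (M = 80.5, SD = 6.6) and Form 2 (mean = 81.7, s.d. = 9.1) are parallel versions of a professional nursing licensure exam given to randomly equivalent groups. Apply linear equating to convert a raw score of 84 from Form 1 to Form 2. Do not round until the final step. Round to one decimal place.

Linear equating: y = (SD_Y/SD_X)(x − M_X) + M_Y
y = (9.1/6.6)(84 − 80.5) + 81.7
y = 1.378788 × 3.5 + 81.7 = 4.8258 + 81.7 = 86.5

86.5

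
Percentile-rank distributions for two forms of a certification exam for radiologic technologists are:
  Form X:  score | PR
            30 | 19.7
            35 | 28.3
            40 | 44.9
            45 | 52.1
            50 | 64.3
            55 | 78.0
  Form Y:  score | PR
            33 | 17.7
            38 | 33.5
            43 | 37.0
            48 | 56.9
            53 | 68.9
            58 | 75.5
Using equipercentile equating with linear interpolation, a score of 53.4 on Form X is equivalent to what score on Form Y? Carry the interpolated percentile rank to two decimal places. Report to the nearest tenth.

56.6

PR of 53.4 on Form X: 64.3 + (53.4 − 50)/(55 − 50) × (78.0 − 64.3) = 73.62
On Form Y, PR 73.62 falls between score 53 (PR 68.9) and 58 (PR 75.5).
Interpolate: 53 + (73.62 − 68.9)/(75.5 − 68.9) × (58 − 53) = 56.6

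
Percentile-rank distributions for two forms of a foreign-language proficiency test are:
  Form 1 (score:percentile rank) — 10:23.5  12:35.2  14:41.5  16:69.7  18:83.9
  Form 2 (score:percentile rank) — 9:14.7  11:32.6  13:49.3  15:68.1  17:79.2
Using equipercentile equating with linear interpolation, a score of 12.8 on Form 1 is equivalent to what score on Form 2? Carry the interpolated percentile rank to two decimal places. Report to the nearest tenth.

PR of 12.8 on Form 1: 35.2 + (12.8 − 12)/(14 − 12) × (41.5 − 35.2) = 37.72
On Form 2, PR 37.72 falls between score 11 (PR 32.6) and 13 (PR 49.3).
Interpolate: 11 + (37.72 − 32.6)/(49.3 − 32.6) × (13 − 11) = 11.6

11.6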